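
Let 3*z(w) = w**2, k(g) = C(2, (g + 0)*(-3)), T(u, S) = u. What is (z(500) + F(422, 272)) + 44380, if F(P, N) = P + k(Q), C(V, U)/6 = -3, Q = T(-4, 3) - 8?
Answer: 384352/3 ≈ 1.2812e+5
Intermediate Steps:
Q = -12 (Q = -4 - 8 = -12)
C(V, U) = -18 (C(V, U) = 6*(-3) = -18)
k(g) = -18
z(w) = w**2/3
F(P, N) = -18 + P (F(P, N) = P - 18 = -18 + P)
(z(500) + F(422, 272)) + 44380 = ((1/3)*500**2 + (-18 + 422)) + 44380 = ((1/3)*250000 + 404) + 44380 = (250000/3 + 404) + 44380 = 251212/3 + 44380 = 384352/3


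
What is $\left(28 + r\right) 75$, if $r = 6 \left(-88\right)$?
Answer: $-37500$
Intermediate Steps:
$r = -528$
$\left(28 + r\right) 75 = \left(28 - 528\right) 75 = \left(-500\right) 75 = -37500$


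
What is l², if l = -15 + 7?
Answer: 64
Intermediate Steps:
l = -8
l² = (-8)² = 64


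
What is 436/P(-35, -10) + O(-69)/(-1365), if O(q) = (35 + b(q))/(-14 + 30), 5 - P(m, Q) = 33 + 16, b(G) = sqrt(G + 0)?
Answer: -68027/6864 - I*sqrt(69)/21840 ≈ -9.9107 - 0.00038034*I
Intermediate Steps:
b(G) = sqrt(G)
P(m, Q) = -44 (P(m, Q) = 5 - (33 + 16) = 5 - 1*49 = 5 - 49 = -44)
O(q) = 35/16 + sqrt(q)/16 (O(q) = (35 + sqrt(q))/(-14 + 30) = (35 + sqrt(q))/16 = (35 + sqrt(q))*(1/16) = 35/16 + sqrt(q)/16)
436/P(-35, -10) + O(-69)/(-1365) = 436/(-44) + (35/16 + sqrt(-69)/16)/(-1365) = 436*(-1/44) + (35/16 + (I*sqrt(69))/16)*(-1/1365) = -109/11 + (35/16 + I*sqrt(69)/16)*(-1/1365) = -109/11 + (-1/624 - I*sqrt(69)/21840) = -68027/6864 - I*sqrt(69)/21840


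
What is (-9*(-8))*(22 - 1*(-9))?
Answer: 2232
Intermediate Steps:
(-9*(-8))*(22 - 1*(-9)) = 72*(22 + 9) = 72*31 = 2232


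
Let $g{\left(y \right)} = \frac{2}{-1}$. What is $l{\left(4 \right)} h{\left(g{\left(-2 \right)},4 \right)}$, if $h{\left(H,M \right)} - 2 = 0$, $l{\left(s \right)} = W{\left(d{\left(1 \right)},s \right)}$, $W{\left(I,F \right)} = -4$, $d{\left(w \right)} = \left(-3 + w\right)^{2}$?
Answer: $-8$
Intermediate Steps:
$l{\left(s \right)} = -4$
$g{\left(y \right)} = -2$ ($g{\left(y \right)} = 2 \left(-1\right) = -2$)
$h{\left(H,M \right)} = 2$ ($h{\left(H,M \right)} = 2 + 0 = 2$)
$l{\left(4 \right)} h{\left(g{\left(-2 \right)},4 \right)} = \left(-4\right) 2 = -8$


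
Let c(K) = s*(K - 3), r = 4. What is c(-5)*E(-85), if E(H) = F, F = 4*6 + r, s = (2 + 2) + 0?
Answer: -896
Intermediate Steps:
s = 4 (s = 4 + 0 = 4)
c(K) = -12 + 4*K (c(K) = 4*(K - 3) = 4*(-3 + K) = -12 + 4*K)
F = 28 (F = 4*6 + 4 = 24 + 4 = 28)
E(H) = 28
c(-5)*E(-85) = (-12 + 4*(-5))*28 = (-12 - 20)*28 = -32*28 = -896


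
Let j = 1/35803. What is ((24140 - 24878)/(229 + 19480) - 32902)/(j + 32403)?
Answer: -11608518681784/11432447969245 ≈ -1.0154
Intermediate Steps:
j = 1/35803 ≈ 2.7931e-5
((24140 - 24878)/(229 + 19480) - 32902)/(j + 32403) = ((24140 - 24878)/(229 + 19480) - 32902)/(1/35803 + 32403) = (-738/19709 - 32902)/(1160124610/35803) = (-738*1/19709 - 32902)*(35803/1160124610) = (-738/19709 - 32902)*(35803/1160124610) = -648466256/19709*35803/1160124610 = -11608518681784/11432447969245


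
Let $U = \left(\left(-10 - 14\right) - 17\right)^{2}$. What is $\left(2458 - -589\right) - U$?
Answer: $1366$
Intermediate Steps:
$U = 1681$ ($U = \left(-24 - 17\right)^{2} = \left(-41\right)^{2} = 1681$)
$\left(2458 - -589\right) - U = \left(2458 - -589\right) - 1681 = \left(2458 + 589\right) - 1681 = 3047 - 1681 = 1366$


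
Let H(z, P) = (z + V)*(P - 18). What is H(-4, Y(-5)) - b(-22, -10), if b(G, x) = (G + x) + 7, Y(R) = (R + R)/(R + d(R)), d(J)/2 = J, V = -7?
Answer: 647/3 ≈ 215.67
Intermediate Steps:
d(J) = 2*J
Y(R) = ⅔ (Y(R) = (R + R)/(R + 2*R) = (2*R)/((3*R)) = (2*R)*(1/(3*R)) = ⅔)
H(z, P) = (-18 + P)*(-7 + z) (H(z, P) = (z - 7)*(P - 18) = (-7 + z)*(-18 + P) = (-18 + P)*(-7 + z))
b(G, x) = 7 + G + x
H(-4, Y(-5)) - b(-22, -10) = (126 - 18*(-4) - 7*⅔ + (⅔)*(-4)) - (7 - 22 - 10) = (126 + 72 - 14/3 - 8/3) - 1*(-25) = 572/3 + 25 = 647/3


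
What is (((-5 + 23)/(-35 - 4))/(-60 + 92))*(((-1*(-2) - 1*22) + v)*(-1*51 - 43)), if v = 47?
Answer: 3807/104 ≈ 36.606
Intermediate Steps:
(((-5 + 23)/(-35 - 4))/(-60 + 92))*(((-1*(-2) - 1*22) + v)*(-1*51 - 43)) = (((-5 + 23)/(-35 - 4))/(-60 + 92))*(((-1*(-2) - 1*22) + 47)*(-1*51 - 43)) = ((18/(-39))/32)*(((2 - 22) + 47)*(-51 - 43)) = ((18*(-1/39))*(1/32))*((-20 + 47)*(-94)) = (-6/13*1/32)*(27*(-94)) = -3/208*(-2538) = 3807/104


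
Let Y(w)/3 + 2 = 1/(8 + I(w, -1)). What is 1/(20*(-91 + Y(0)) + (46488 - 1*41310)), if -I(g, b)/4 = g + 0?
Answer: 2/6491 ≈ 0.00030812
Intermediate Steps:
I(g, b) = -4*g (I(g, b) = -4*(g + 0) = -4*g)
Y(w) = -6 + 3/(8 - 4*w)
1/(20*(-91 + Y(0)) + (46488 - 1*41310)) = 1/(20*(-91 + 3*(15 - 8*0)/(4*(-2 + 0))) + (46488 - 1*41310)) = 1/(20*(-91 + (¾)*(15 + 0)/(-2)) + (46488 - 41310)) = 1/(20*(-91 + (¾)*(-½)*15) + 5178) = 1/(20*(-91 - 45/8) + 5178) = 1/(20*(-773/8) + 5178) = 1/(-3865/2 + 5178) = 1/(6491/2) = 2/6491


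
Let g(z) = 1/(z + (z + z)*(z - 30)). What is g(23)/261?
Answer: -1/78039 ≈ -1.2814e-5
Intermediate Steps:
g(z) = 1/(z + 2*z*(-30 + z)) (g(z) = 1/(z + (2*z)*(-30 + z)) = 1/(z + 2*z*(-30 + z)))
g(23)/261 = (1/(23*(-59 + 2*23)))/261 = (1/(23*(-59 + 46)))*(1/261) = ((1/23)/(-13))*(1/261) = ((1/23)*(-1/13))*(1/261) = -1/299*1/261 = -1/78039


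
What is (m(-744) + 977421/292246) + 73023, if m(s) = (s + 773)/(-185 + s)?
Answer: 19826390951257/271496534 ≈ 73026.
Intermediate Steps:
m(s) = (773 + s)/(-185 + s)
(m(-744) + 977421/292246) + 73023 = ((773 - 744)/(-185 - 744) + 977421/292246) + 73023 = (29/(-929) + 977421*(1/292246)) + 73023 = (-1/929*29 + 977421/292246) + 73023 = (-29/929 + 977421/292246) + 73023 = 899548975/271496534 + 73023 = 19826390951257/271496534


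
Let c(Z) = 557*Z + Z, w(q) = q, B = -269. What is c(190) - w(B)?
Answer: 106289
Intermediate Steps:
c(Z) = 558*Z
c(190) - w(B) = 558*190 - 1*(-269) = 106020 + 269 = 106289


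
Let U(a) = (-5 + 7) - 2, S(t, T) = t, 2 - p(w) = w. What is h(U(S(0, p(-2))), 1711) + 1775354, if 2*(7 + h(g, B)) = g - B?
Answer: 3548983/2 ≈ 1.7745e+6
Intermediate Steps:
p(w) = 2 - w
U(a) = 0 (U(a) = 2 - 2 = 0)
h(g, B) = -7 + g/2 - B/2 (h(g, B) = -7 + (g - B)/2 = -7 + (g/2 - B/2) = -7 + g/2 - B/2)
h(U(S(0, p(-2))), 1711) + 1775354 = (-7 + (½)*0 - ½*1711) + 1775354 = (-7 + 0 - 1711/2) + 1775354 = -1725/2 + 1775354 = 3548983/2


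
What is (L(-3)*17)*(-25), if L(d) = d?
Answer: 1275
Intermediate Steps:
(L(-3)*17)*(-25) = -3*17*(-25) = -51*(-25) = 1275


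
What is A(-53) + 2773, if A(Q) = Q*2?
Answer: 2667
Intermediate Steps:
A(Q) = 2*Q
A(-53) + 2773 = 2*(-53) + 2773 = -106 + 2773 = 2667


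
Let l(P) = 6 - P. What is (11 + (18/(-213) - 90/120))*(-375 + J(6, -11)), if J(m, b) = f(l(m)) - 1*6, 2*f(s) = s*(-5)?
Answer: -1099947/284 ≈ -3873.1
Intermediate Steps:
f(s) = -5*s/2 (f(s) = (s*(-5))/2 = (-5*s)/2 = -5*s/2)
J(m, b) = -21 + 5*m/2 (J(m, b) = -5*(6 - m)/2 - 1*6 = (-15 + 5*m/2) - 6 = -21 + 5*m/2)
(11 + (18/(-213) - 90/120))*(-375 + J(6, -11)) = (11 + (18/(-213) - 90/120))*(-375 + (-21 + (5/2)*6)) = (11 + (18*(-1/213) - 90*1/120))*(-375 + (-21 + 15)) = (11 + (-6/71 - ¾))*(-375 - 6) = (11 - 237/284)*(-381) = (2887/284)*(-381) = -1099947/284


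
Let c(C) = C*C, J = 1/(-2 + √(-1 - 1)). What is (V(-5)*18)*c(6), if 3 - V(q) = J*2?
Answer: 2376 + 216*I*√2 ≈ 2376.0 + 305.47*I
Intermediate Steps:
J = 1/(-2 + I*√2) (J = 1/(-2 + √(-2)) = 1/(-2 + I*√2) ≈ -0.33333 - 0.2357*I)
c(C) = C²
V(q) = 11/3 + I*√2/3 (V(q) = 3 - (-⅓ - I*√2/6)*2 = 3 - (-⅔ - I*√2/3) = 3 + (⅔ + I*√2/3) = 11/3 + I*√2/3)
(V(-5)*18)*c(6) = ((11/3 + I*√2/3)*18)*6² = (66 + 6*I*√2)*36 = 2376 + 216*I*√2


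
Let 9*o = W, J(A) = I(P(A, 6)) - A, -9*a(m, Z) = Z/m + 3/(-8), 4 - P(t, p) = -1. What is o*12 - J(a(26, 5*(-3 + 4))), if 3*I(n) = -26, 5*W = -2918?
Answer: -3601009/4680 ≈ -769.45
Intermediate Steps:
W = -2918/5 (W = (⅕)*(-2918) = -2918/5 ≈ -583.60)
P(t, p) = 5 (P(t, p) = 4 - 1*(-1) = 4 + 1 = 5)
a(m, Z) = 1/24 - Z/(9*m) (a(m, Z) = -(Z/m + 3/(-8))/9 = -(Z/m + 3*(-⅛))/9 = -(Z/m - 3/8)/9 = -(-3/8 + Z/m)/9 = 1/24 - Z/(9*m))
I(n) = -26/3 (I(n) = (⅓)*(-26) = -26/3)
J(A) = -26/3 - A
o = -2918/45 (o = (⅑)*(-2918/5) = -2918/45 ≈ -64.844)
o*12 - J(a(26, 5*(-3 + 4))) = -2918/45*12 - (-26/3 - (-5*(-3 + 4)/9 + (1/24)*26)/26) = -11672/15 - (-26/3 - (-5/9 + 13/12)/26) = -11672/15 - (-26/3 - 19/(26*36)) = -11672/15 - (-26/3 - 1*19/936) = -11672/15 - (-26/3 - 19/936) = -11672/15 - 1*(-8131/936) = -11672/15 + 8131/936 = -3601009/4680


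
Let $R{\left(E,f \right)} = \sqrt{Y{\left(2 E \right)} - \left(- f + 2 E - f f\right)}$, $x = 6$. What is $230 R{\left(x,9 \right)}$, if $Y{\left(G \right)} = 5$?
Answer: $230 \sqrt{83} \approx 2095.4$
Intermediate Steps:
$R{\left(E,f \right)} = \sqrt{5 + f + f^{2} - 2 E}$ ($R{\left(E,f \right)} = \sqrt{5 - \left(- f + 2 E - f f\right)} = \sqrt{5 - \left(- f - f^{2} + 2 E\right)} = \sqrt{5 + \left(f + f^{2} - 2 E\right)} = \sqrt{5 + f + f^{2} - 2 E}$)
$230 R{\left(x,9 \right)} = 230 \sqrt{5 + 9 + 9^{2} - 12} = 230 \sqrt{5 + 9 + 81 - 12} = 230 \sqrt{83}$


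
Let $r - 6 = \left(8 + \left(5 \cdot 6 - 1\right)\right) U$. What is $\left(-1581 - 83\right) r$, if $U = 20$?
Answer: $-1241344$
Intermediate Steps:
$r = 746$ ($r = 6 + \left(8 + \left(5 \cdot 6 - 1\right)\right) 20 = 6 + \left(8 + \left(30 - 1\right)\right) 20 = 6 + \left(8 + 29\right) 20 = 6 + 37 \cdot 20 = 6 + 740 = 746$)
$\left(-1581 - 83\right) r = \left(-1581 - 83\right) 746 = \left(-1664\right) 746 = -1241344$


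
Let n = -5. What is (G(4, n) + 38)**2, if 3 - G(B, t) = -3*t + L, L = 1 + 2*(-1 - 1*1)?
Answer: 841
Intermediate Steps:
L = -3 (L = 1 + 2*(-1 - 1) = 1 + 2*(-2) = 1 - 4 = -3)
G(B, t) = 6 + 3*t (G(B, t) = 3 - (-3*t - 3) = 3 - (-3 - 3*t) = 3 + (3 + 3*t) = 6 + 3*t)
(G(4, n) + 38)**2 = ((6 + 3*(-5)) + 38)**2 = ((6 - 15) + 38)**2 = (-9 + 38)**2 = 29**2 = 841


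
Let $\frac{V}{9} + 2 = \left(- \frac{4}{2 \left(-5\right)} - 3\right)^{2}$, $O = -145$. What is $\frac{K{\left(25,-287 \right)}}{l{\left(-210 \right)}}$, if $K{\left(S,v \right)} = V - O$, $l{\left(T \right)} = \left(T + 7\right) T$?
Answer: $\frac{2348}{532875} \approx 0.0044063$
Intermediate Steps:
$V = \frac{1071}{25}$ ($V = -18 + 9 \left(- \frac{4}{2 \left(-5\right)} - 3\right)^{2} = -18 + 9 \left(- \frac{4}{-10} - 3\right)^{2} = -18 + 9 \left(\left(-4\right) \left(- \frac{1}{10}\right) - 3\right)^{2} = -18 + 9 \left(\frac{2}{5} - 3\right)^{2} = -18 + 9 \left(- \frac{13}{5}\right)^{2} = -18 + 9 \cdot \frac{169}{25} = -18 + \frac{1521}{25} = \frac{1071}{25} \approx 42.84$)
$l{\left(T \right)} = T \left(7 + T\right)$ ($l{\left(T \right)} = \left(7 + T\right) T = T \left(7 + T\right)$)
$K{\left(S,v \right)} = \frac{4696}{25}$ ($K{\left(S,v \right)} = \frac{1071}{25} - -145 = \frac{1071}{25} + 145 = \frac{4696}{25}$)
$\frac{K{\left(25,-287 \right)}}{l{\left(-210 \right)}} = \frac{4696}{25 \left(- 210 \left(7 - 210\right)\right)} = \frac{4696}{25 \left(\left(-210\right) \left(-203\right)\right)} = \frac{4696}{25 \cdot 42630} = \frac{4696}{25} \cdot \frac{1}{42630} = \frac{2348}{532875}$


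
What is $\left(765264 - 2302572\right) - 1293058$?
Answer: $-2830366$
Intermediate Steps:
$\left(765264 - 2302572\right) - 1293058 = -1537308 - 1293058 = -2830366$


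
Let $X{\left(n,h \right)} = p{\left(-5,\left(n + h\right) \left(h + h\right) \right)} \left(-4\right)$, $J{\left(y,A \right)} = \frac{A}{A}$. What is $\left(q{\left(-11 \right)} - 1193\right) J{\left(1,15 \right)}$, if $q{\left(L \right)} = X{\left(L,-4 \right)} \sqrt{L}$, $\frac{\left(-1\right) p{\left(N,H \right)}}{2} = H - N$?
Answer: $-1193 + 1000 i \sqrt{11} \approx -1193.0 + 3316.6 i$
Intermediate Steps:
$J{\left(y,A \right)} = 1$
$p{\left(N,H \right)} = - 2 H + 2 N$ ($p{\left(N,H \right)} = - 2 \left(H - N\right) = - 2 H + 2 N$)
$X{\left(n,h \right)} = 40 + 16 h \left(h + n\right)$ ($X{\left(n,h \right)} = \left(- 2 \left(n + h\right) \left(h + h\right) + 2 \left(-5\right)\right) \left(-4\right) = \left(- 2 \left(h + n\right) 2 h - 10\right) \left(-4\right) = \left(- 2 \cdot 2 h \left(h + n\right) - 10\right) \left(-4\right) = \left(- 4 h \left(h + n\right) - 10\right) \left(-4\right) = \left(-10 - 4 h \left(h + n\right)\right) \left(-4\right) = 40 + 16 h \left(h + n\right)$)
$q{\left(L \right)} = \sqrt{L} \left(296 - 64 L\right)$ ($q{\left(L \right)} = \left(40 + 16 \left(-4\right) \left(-4 + L\right)\right) \sqrt{L} = \left(40 - \left(-256 + 64 L\right)\right) \sqrt{L} = \left(296 - 64 L\right) \sqrt{L} = \sqrt{L} \left(296 - 64 L\right)$)
$\left(q{\left(-11 \right)} - 1193\right) J{\left(1,15 \right)} = \left(\sqrt{-11} \left(296 - -704\right) - 1193\right) 1 = \left(i \sqrt{11} \left(296 + 704\right) - 1193\right) 1 = \left(i \sqrt{11} \cdot 1000 - 1193\right) 1 = \left(1000 i \sqrt{11} - 1193\right) 1 = \left(-1193 + 1000 i \sqrt{11}\right) 1 = -1193 + 1000 i \sqrt{11}$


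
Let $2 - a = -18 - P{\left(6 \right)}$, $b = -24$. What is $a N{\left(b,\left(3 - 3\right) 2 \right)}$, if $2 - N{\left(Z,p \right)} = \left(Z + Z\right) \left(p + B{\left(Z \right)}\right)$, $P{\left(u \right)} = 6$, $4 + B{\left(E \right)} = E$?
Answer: $-34892$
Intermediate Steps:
$B{\left(E \right)} = -4 + E$
$N{\left(Z,p \right)} = 2 - 2 Z \left(-4 + Z + p\right)$ ($N{\left(Z,p \right)} = 2 - \left(Z + Z\right) \left(p + \left(-4 + Z\right)\right) = 2 - 2 Z \left(-4 + Z + p\right)$)
$a = 26$ ($a = 2 - \left(-18 - 6\right) = 2 - -24 = 2 + 24 = 26$)
$a N{\left(b,\left(3 - 3\right) 2 \right)} = 26 \left(2 - - 48 \left(3 - 3\right) 2 - - 48 \left(-4 - 24\right)\right) = 26 \left(2 - - 48 \cdot 0 \cdot 2 - \left(-48\right) \left(-28\right)\right) = 26 \left(2 - \left(-48\right) 0 - 1344\right) = 26 \left(2 + 0 - 1344\right) = 26 \left(-1342\right) = -34892$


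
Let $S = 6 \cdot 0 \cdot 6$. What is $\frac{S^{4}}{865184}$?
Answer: $0$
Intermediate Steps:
$S = 0$ ($S = 0 \cdot 6 = 0$)
$\frac{S^{4}}{865184} = \frac{0^{4}}{865184} = 0 \cdot \frac{1}{865184} = 0$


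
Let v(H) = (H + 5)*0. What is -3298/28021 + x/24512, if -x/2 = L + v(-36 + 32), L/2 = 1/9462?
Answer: -191228410549/1624745453856 ≈ -0.11770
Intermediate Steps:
v(H) = 0 (v(H) = (5 + H)*0 = 0)
L = 1/4731 (L = 2/9462 = 2*(1/9462) = 1/4731 ≈ 0.00021137)
x = -2/4731 (x = -2*(1/4731 + 0) = -2*1/4731 = -2/4731 ≈ -0.00042274)
-3298/28021 + x/24512 = -3298/28021 - 2/4731/24512 = -3298*1/28021 - 2/4731*1/24512 = -3298/28021 - 1/57983136 = -191228410549/1624745453856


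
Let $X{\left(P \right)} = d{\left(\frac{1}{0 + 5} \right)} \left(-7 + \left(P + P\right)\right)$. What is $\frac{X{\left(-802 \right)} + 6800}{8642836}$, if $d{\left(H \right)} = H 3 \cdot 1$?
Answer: $\frac{29167}{43214180} \approx 0.00067494$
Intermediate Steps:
$d{\left(H \right)} = 3 H$ ($d{\left(H \right)} = 3 H 1 = 3 H$)
$X{\left(P \right)} = - \frac{21}{5} + \frac{6 P}{5}$ ($X{\left(P \right)} = \frac{3}{0 + 5} \left(-7 + \left(P + P\right)\right) = \frac{3}{5} \left(-7 + 2 P\right) = 3 \cdot \frac{1}{5} \left(-7 + 2 P\right) = \frac{3 \left(-7 + 2 P\right)}{5} = - \frac{21}{5} + \frac{6 P}{5}$)
$\frac{X{\left(-802 \right)} + 6800}{8642836} = \frac{\left(- \frac{21}{5} + \frac{6}{5} \left(-802\right)\right) + 6800}{8642836} = \left(\left(- \frac{21}{5} - \frac{4812}{5}\right) + 6800\right) \frac{1}{8642836} = \left(- \frac{4833}{5} + 6800\right) \frac{1}{8642836} = \frac{29167}{5} \cdot \frac{1}{8642836} = \frac{29167}{43214180}$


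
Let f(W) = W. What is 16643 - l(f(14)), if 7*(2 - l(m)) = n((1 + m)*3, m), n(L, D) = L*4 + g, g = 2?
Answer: 16667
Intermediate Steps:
n(L, D) = 2 + 4*L (n(L, D) = L*4 + 2 = 4*L + 2 = 2 + 4*L)
l(m) = -12*m/7 (l(m) = 2 - (2 + 4*((1 + m)*3))/7 = 2 - (2 + 4*(3 + 3*m))/7 = 2 - (2 + (12 + 12*m))/7 = 2 - (14 + 12*m)/7 = 2 + (-2 - 12*m/7) = -12*m/7)
16643 - l(f(14)) = 16643 - (-12)*14/7 = 16643 - 1*(-24) = 16643 + 24 = 16667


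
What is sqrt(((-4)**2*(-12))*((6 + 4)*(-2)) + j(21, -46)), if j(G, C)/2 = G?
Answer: sqrt(3882) ≈ 62.306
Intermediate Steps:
j(G, C) = 2*G
sqrt(((-4)**2*(-12))*((6 + 4)*(-2)) + j(21, -46)) = sqrt(((-4)**2*(-12))*((6 + 4)*(-2)) + 2*21) = sqrt((16*(-12))*(10*(-2)) + 42) = sqrt(-192*(-20) + 42) = sqrt(3840 + 42) = sqrt(3882)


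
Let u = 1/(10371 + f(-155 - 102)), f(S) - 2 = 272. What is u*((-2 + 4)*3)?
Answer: 6/10645 ≈ 0.00056364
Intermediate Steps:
f(S) = 274 (f(S) = 2 + 272 = 274)
u = 1/10645 (u = 1/(10371 + 274) = 1/10645 ≈ 9.3941e-5)
u*((-2 + 4)*3) = ((-2 + 4)*3)/10645 = (2*3)/10645 = (1/10645)*6 = 6/10645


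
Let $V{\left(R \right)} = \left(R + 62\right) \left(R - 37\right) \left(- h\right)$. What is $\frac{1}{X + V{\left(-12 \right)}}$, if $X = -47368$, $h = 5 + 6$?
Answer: $- \frac{1}{20418} \approx -4.8976 \cdot 10^{-5}$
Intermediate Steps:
$h = 11$
$V{\left(R \right)} = - 11 \left(-37 + R\right) \left(62 + R\right)$ ($V{\left(R \right)} = \left(R + 62\right) \left(R - 37\right) \left(\left(-1\right) 11\right) = \left(62 + R\right) \left(-37 + R\right) \left(-11\right) = \left(-37 + R\right) \left(62 + R\right) \left(-11\right) = - 11 \left(-37 + R\right) \left(62 + R\right)$)
$\frac{1}{X + V{\left(-12 \right)}} = \frac{1}{-47368 - \left(-28534 + 1584\right)} = \frac{1}{-47368 + \left(25234 + 3300 - 1584\right)} = \frac{1}{-47368 + 26950} = \frac{1}{-20418} = - \frac{1}{20418}$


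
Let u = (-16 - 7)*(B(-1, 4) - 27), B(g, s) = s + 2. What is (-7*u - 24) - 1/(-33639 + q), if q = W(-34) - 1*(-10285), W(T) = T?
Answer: -79636139/23388 ≈ -3405.0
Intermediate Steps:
B(g, s) = 2 + s
u = 483 (u = (-16 - 7)*((2 + 4) - 27) = -23*(6 - 27) = -23*(-21) = 483)
q = 10251 (q = -34 - 1*(-10285) = -34 + 10285 = 10251)
(-7*u - 24) - 1/(-33639 + q) = (-7*483 - 24) - 1/(-33639 + 10251) = (-3381 - 24) - 1/(-23388) = -3405 - 1*(-1/23388) = -3405 + 1/23388 = -79636139/23388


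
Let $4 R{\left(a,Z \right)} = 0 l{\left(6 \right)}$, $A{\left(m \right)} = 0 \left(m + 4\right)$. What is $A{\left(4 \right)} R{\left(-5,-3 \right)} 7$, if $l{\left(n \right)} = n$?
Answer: $0$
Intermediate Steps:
$A{\left(m \right)} = 0$ ($A{\left(m \right)} = 0 \left(4 + m\right) = 0$)
$R{\left(a,Z \right)} = 0$ ($R{\left(a,Z \right)} = \frac{0 \cdot 6}{4} = \frac{1}{4} \cdot 0 = 0$)
$A{\left(4 \right)} R{\left(-5,-3 \right)} 7 = 0 \cdot 0 \cdot 7 = 0 \cdot 7 = 0$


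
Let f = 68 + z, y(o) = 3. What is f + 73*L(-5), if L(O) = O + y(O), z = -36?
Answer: -114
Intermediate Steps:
L(O) = 3 + O (L(O) = O + 3 = 3 + O)
f = 32 (f = 68 - 36 = 32)
f + 73*L(-5) = 32 + 73*(3 - 5) = 32 + 73*(-2) = 32 - 146 = -114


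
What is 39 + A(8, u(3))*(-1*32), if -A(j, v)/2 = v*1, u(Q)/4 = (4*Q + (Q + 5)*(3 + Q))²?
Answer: 921639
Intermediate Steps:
u(Q) = 4*(4*Q + (3 + Q)*(5 + Q))² (u(Q) = 4*(4*Q + (Q + 5)*(3 + Q))² = 4*(4*Q + (5 + Q)*(3 + Q))² = 4*(4*Q + (3 + Q)*(5 + Q))²)
A(j, v) = -2*v
39 + A(8, u(3))*(-1*32) = 39 + (-8*(15 + 3² + 12*3)²)*(-1*32) = 39 - 8*(15 + 9 + 36)²*(-32) = 39 - 8*60²*(-32) = 39 - 8*3600*(-32) = 39 - 2*14400*(-32) = 39 - 28800*(-32) = 39 + 921600 = 921639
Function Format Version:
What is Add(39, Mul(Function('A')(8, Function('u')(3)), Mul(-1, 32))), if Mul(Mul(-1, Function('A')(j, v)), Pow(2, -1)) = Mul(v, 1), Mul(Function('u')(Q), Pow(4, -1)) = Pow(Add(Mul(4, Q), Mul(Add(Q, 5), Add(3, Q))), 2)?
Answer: 921639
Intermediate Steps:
Function('u')(Q) = Mul(4, Pow(Add(Mul(4, Q), Mul(Add(3, Q), Add(5, Q))), 2)) (Function('u')(Q) = Mul(4, Pow(Add(Mul(4, Q), Mul(Add(Q, 5), Add(3, Q))), 2)) = Mul(4, Pow(Add(Mul(4, Q), Mul(Add(5, Q), Add(3, Q))), 2)) = Mul(4, Pow(Add(Mul(4, Q), Mul(Add(3, Q), Add(5, Q))), 2)))
Function('A')(j, v) = Mul(-2, v) (Function('A')(j, v) = Mul(-2, Mul(v, 1)) = Mul(-2, v))
Add(39, Mul(Function('A')(8, Function('u')(3)), Mul(-1, 32))) = Add(39, Mul(Mul(-2, Mul(4, Pow(Add(15, Pow(3, 2), Mul(12, 3)), 2))), Mul(-1, 32))) = Add(39, Mul(Mul(-2, Mul(4, Pow(Add(15, 9, 36), 2))), -32)) = Add(39, Mul(Mul(-2, Mul(4, Pow(60, 2))), -32)) = Add(39, Mul(Mul(-2, Mul(4, 3600)), -32)) = Add(39, Mul(Mul(-2, 14400), -32)) = Add(39, Mul(-28800, -32)) = Add(39, 921600) = 921639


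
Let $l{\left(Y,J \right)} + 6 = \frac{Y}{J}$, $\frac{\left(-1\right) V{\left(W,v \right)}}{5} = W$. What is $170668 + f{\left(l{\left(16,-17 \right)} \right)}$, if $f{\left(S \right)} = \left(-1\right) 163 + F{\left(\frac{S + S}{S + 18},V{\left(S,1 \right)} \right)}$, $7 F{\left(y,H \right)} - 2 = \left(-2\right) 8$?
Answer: $170503$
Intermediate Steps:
$V{\left(W,v \right)} = - 5 W$
$l{\left(Y,J \right)} = -6 + \frac{Y}{J}$
$F{\left(y,H \right)} = -2$ ($F{\left(y,H \right)} = \frac{2}{7} + \frac{\left(-2\right) 8}{7} = \frac{2}{7} + \frac{1}{7} \left(-16\right) = \frac{2}{7} - \frac{16}{7} = -2$)
$f{\left(S \right)} = -165$ ($f{\left(S \right)} = \left(-1\right) 163 - 2 = -163 - 2 = -165$)
$170668 + f{\left(l{\left(16,-17 \right)} \right)} = 170668 - 165 = 170503$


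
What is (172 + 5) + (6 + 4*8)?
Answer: 215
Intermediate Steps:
(172 + 5) + (6 + 4*8) = 177 + (6 + 32) = 177 + 38 = 215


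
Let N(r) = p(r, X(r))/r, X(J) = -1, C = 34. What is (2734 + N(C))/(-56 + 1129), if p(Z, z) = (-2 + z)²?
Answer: 92965/36482 ≈ 2.5482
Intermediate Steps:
N(r) = 9/r (N(r) = (-2 - 1)²/r = (-3)²/r = 9/r)
(2734 + N(C))/(-56 + 1129) = (2734 + 9/34)/(-56 + 1129) = (2734 + 9*(1/34))/1073 = (2734 + 9/34)*(1/1073) = (92965/34)*(1/1073) = 92965/36482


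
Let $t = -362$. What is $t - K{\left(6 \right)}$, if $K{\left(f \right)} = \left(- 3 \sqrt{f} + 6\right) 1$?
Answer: $-368 + 3 \sqrt{6} \approx -360.65$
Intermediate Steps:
$K{\left(f \right)} = 6 - 3 \sqrt{f}$ ($K{\left(f \right)} = \left(6 - 3 \sqrt{f}\right) 1 = 6 - 3 \sqrt{f}$)
$t - K{\left(6 \right)} = -362 - \left(6 - 3 \sqrt{6}\right) = -368 + 3 \sqrt{6}$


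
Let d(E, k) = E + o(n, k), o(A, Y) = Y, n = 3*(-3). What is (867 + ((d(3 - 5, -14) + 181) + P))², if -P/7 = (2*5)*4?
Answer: 565504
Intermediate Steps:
n = -9
P = -280 (P = -7*2*5*4 = -70*4 = -7*40 = -280)
d(E, k) = E + k
(867 + ((d(3 - 5, -14) + 181) + P))² = (867 + ((((3 - 5) - 14) + 181) - 280))² = (867 + (((-2 - 14) + 181) - 280))² = (867 + ((-16 + 181) - 280))² = (867 + (165 - 280))² = (867 - 115)² = 752² = 565504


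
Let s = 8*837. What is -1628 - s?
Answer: -8324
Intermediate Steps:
s = 6696
-1628 - s = -1628 - 1*6696 = -1628 - 6696 = -8324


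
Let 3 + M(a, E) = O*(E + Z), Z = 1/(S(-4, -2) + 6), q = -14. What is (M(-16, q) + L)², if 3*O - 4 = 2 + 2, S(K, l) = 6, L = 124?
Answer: 570025/81 ≈ 7037.3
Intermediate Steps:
O = 8/3 (O = 4/3 + (2 + 2)/3 = 4/3 + (⅓)*4 = 4/3 + 4/3 = 8/3 ≈ 2.6667)
Z = 1/12 (Z = 1/(6 + 6) = 1/12 ≈ 0.083333)
M(a, E) = -25/9 + 8*E/3 (M(a, E) = -3 + 8*(E + 1/12)/3 = -3 + 8*(1/12 + E)/3 = -3 + (2/9 + 8*E/3) = -25/9 + 8*E/3)
(M(-16, q) + L)² = ((-25/9 + (8/3)*(-14)) + 124)² = ((-25/9 - 112/3) + 124)² = (-361/9 + 124)² = (755/9)² = 570025/81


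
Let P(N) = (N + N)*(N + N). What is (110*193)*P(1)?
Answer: 84920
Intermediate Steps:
P(N) = 4*N² (P(N) = (2*N)*(2*N) = 4*N²)
(110*193)*P(1) = (110*193)*(4*1²) = 21230*(4*1) = 21230*4 = 84920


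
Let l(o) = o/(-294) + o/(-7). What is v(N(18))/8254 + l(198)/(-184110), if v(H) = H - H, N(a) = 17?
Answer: 473/3007130 ≈ 0.00015729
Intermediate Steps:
v(H) = 0
l(o) = -43*o/294 (l(o) = o*(-1/294) + o*(-⅐) = -o/294 - o/7 = -43*o/294)
v(N(18))/8254 + l(198)/(-184110) = 0/8254 - 43/294*198/(-184110) = 0*(1/8254) - 1419/49*(-1/184110) = 0 + 473/3007130 = 473/3007130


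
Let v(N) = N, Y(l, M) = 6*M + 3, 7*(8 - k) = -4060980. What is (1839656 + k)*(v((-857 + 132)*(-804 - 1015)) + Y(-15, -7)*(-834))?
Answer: 3269883565004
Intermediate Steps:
k = 580148 (k = 8 - ⅐*(-4060980) = 8 + 580140 = 580148)
Y(l, M) = 3 + 6*M
(1839656 + k)*(v((-857 + 132)*(-804 - 1015)) + Y(-15, -7)*(-834)) = (1839656 + 580148)*((-857 + 132)*(-804 - 1015) + (3 + 6*(-7))*(-834)) = 2419804*(-725*(-1819) + (3 - 42)*(-834)) = 2419804*(1318775 - 39*(-834)) = 2419804*(1318775 + 32526) = 2419804*1351301 = 3269883565004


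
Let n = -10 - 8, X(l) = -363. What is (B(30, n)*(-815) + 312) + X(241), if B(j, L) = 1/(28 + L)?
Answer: -265/2 ≈ -132.50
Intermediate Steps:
n = -18
(B(30, n)*(-815) + 312) + X(241) = (-815/(28 - 18) + 312) - 363 = (-815/10 + 312) - 363 = ((⅒)*(-815) + 312) - 363 = (-163/2 + 312) - 363 = 461/2 - 363 = -265/2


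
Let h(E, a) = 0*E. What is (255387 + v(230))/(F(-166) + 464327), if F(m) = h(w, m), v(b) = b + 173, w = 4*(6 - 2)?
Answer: 255790/464327 ≈ 0.55088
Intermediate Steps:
w = 16 (w = 4*4 = 16)
h(E, a) = 0
v(b) = 173 + b
F(m) = 0
(255387 + v(230))/(F(-166) + 464327) = (255387 + (173 + 230))/(0 + 464327) = (255387 + 403)/464327 = 255790*(1/464327) = 255790/464327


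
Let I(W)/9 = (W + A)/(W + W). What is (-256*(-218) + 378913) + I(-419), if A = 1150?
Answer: 364289619/838 ≈ 4.3471e+5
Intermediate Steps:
I(W) = 9*(1150 + W)/(2*W) (I(W) = 9*((W + 1150)/(W + W)) = 9*((1150 + W)/((2*W))) = 9*((1150 + W)*(1/(2*W))) = 9*((1150 + W)/(2*W)) = 9*(1150 + W)/(2*W))
(-256*(-218) + 378913) + I(-419) = (-256*(-218) + 378913) + (9/2 + 5175/(-419)) = (55808 + 378913) + (9/2 + 5175*(-1/419)) = 434721 + (9/2 - 5175/419) = 434721 - 6579/838 = 364289619/838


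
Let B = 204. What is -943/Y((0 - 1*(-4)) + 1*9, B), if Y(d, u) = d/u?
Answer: -192372/13 ≈ -14798.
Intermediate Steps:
-943/Y((0 - 1*(-4)) + 1*9, B) = -943*204/((0 - 1*(-4)) + 1*9) = -943*204/((0 + 4) + 9) = -943*204/(4 + 9) = -943/(13*(1/204)) = -943/13/204 = -943*204/13 = -192372/13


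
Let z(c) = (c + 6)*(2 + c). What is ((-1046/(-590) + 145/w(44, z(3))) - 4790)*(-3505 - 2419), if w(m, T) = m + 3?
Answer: 393033668456/13865 ≈ 2.8347e+7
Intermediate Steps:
z(c) = (2 + c)*(6 + c) (z(c) = (6 + c)*(2 + c) = (2 + c)*(6 + c))
w(m, T) = 3 + m
((-1046/(-590) + 145/w(44, z(3))) - 4790)*(-3505 - 2419) = ((-1046/(-590) + 145/(3 + 44)) - 4790)*(-3505 - 2419) = ((-1046*(-1/590) + 145/47) - 4790)*(-5924) = ((523/295 + 145*(1/47)) - 4790)*(-5924) = ((523/295 + 145/47) - 4790)*(-5924) = (67356/13865 - 4790)*(-5924) = -66345994/13865*(-5924) = 393033668456/13865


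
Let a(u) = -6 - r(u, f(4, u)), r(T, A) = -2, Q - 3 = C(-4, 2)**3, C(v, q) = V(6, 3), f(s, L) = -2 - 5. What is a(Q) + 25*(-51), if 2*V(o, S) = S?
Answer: -1279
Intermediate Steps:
V(o, S) = S/2
f(s, L) = -7
C(v, q) = 3/2 (C(v, q) = (1/2)*3 = 3/2)
Q = 51/8 (Q = 3 + (3/2)**3 = 3 + 27/8 = 51/8 ≈ 6.3750)
a(u) = -4 (a(u) = -6 - 1*(-2) = -6 + 2 = -4)
a(Q) + 25*(-51) = -4 + 25*(-51) = -4 - 1275 = -1279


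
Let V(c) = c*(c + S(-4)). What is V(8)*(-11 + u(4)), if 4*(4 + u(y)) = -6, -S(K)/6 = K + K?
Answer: -7392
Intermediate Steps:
S(K) = -12*K (S(K) = -6*(K + K) = -12*K)
u(y) = -11/2 (u(y) = -4 + (¼)*(-6) = -4 - 3/2 = -11/2)
V(c) = c*(48 + c) (V(c) = c*(c - 12*(-4)) = c*(c + 48) = c*(48 + c))
V(8)*(-11 + u(4)) = (8*(48 + 8))*(-11 - 11/2) = (8*56)*(-33/2) = 448*(-33/2) = -7392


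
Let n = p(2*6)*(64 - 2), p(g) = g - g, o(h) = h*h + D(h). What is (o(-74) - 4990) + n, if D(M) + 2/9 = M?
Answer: 3706/9 ≈ 411.78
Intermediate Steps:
D(M) = -2/9 + M
o(h) = -2/9 + h + h² (o(h) = h*h + (-2/9 + h) = h² + (-2/9 + h) = -2/9 + h + h²)
p(g) = 0
n = 0 (n = 0*(64 - 2) = 0*62 = 0)
(o(-74) - 4990) + n = ((-2/9 - 74 + (-74)²) - 4990) + 0 = ((-2/9 - 74 + 5476) - 4990) + 0 = (48616/9 - 4990) + 0 = 3706/9 + 0 = 3706/9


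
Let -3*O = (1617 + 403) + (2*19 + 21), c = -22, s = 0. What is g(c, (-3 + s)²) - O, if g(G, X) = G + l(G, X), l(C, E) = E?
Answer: 680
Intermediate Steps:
g(G, X) = G + X
O = -693 (O = -((1617 + 403) + (2*19 + 21))/3 = -(2020 + (38 + 21))/3 = -(2020 + 59)/3 = -⅓*2079 = -693)
g(c, (-3 + s)²) - O = (-22 + (-3 + 0)²) - 1*(-693) = (-22 + (-3)²) + 693 = (-22 + 9) + 693 = -13 + 693 = 680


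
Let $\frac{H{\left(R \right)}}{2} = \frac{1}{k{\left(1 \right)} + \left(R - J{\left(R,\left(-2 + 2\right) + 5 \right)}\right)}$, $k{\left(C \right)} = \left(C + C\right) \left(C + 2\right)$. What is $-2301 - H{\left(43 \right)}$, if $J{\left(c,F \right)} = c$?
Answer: $- \frac{6904}{3} \approx -2301.3$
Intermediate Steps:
$k{\left(C \right)} = 2 C \left(2 + C\right)$
$H{\left(R \right)} = \frac{1}{3}$ ($H{\left(R \right)} = \frac{2}{2 \cdot 1 \left(2 + 1\right) + \left(R - R\right)} = \frac{2}{2 \cdot 1 \cdot 3 + 0} = \frac{2}{6 + 0} = \frac{2}{6} = 2 \cdot \frac{1}{6} = \frac{1}{3}$)
$-2301 - H{\left(43 \right)} = -2301 - \frac{1}{3} = - \frac{6904}{3}$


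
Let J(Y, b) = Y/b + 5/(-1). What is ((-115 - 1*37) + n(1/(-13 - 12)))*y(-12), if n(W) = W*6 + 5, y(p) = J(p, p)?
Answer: 14724/25 ≈ 588.96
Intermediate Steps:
J(Y, b) = -5 + Y/b (J(Y, b) = Y/b + 5*(-1) = Y/b - 5 = -5 + Y/b)
y(p) = -4 (y(p) = -5 + p/p = -5 + 1 = -4)
n(W) = 5 + 6*W (n(W) = 6*W + 5 = 5 + 6*W)
((-115 - 1*37) + n(1/(-13 - 12)))*y(-12) = ((-115 - 1*37) + (5 + 6/(-13 - 12)))*(-4) = ((-115 - 37) + (5 + 6/(-25)))*(-4) = (-152 + (5 + 6*(-1/25)))*(-4) = (-152 + (5 - 6/25))*(-4) = (-152 + 119/25)*(-4) = -3681/25*(-4) = 14724/25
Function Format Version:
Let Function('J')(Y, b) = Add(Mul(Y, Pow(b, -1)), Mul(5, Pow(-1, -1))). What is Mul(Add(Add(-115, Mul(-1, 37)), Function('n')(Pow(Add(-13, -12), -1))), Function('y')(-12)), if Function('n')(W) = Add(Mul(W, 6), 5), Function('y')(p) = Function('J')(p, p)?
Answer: Rational(14724, 25) ≈ 588.96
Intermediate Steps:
Function('J')(Y, b) = Add(-5, Mul(Y, Pow(b, -1))) (Function('J')(Y, b) = Add(Mul(Y, Pow(b, -1)), Mul(5, -1)) = Add(Mul(Y, Pow(b, -1)), -5) = Add(-5, Mul(Y, Pow(b, -1))))
Function('y')(p) = -4 (Function('y')(p) = Add(-5, Mul(p, Pow(p, -1))) = Add(-5, 1) = -4)
Function('n')(W) = Add(5, Mul(6, W)) (Function('n')(W) = Add(Mul(6, W), 5) = Add(5, Mul(6, W)))
Mul(Add(Add(-115, Mul(-1, 37)), Function('n')(Pow(Add(-13, -12), -1))), Function('y')(-12)) = Mul(Add(Add(-115, Mul(-1, 37)), Add(5, Mul(6, Pow(Add(-13, -12), -1)))), -4) = Mul(Add(Add(-115, -37), Add(5, Mul(6, Pow(-25, -1)))), -4) = Mul(Add(-152, Add(5, Mul(6, Rational(-1, 25)))), -4) = Mul(Add(-152, Add(5, Rational(-6, 25))), -4) = Mul(Add(-152, Rational(119, 25)), -4) = Mul(Rational(-3681, 25), -4) = Rational(14724, 25)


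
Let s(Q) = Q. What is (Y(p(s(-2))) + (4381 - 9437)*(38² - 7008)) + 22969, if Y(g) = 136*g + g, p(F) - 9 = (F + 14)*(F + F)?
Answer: 28149210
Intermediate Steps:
p(F) = 9 + 2*F*(14 + F) (p(F) = 9 + (F + 14)*(F + F) = 9 + (14 + F)*(2*F) = 9 + 2*F*(14 + F))
Y(g) = 137*g
(Y(p(s(-2))) + (4381 - 9437)*(38² - 7008)) + 22969 = (137*(9 + 2*(-2)² + 28*(-2)) + (4381 - 9437)*(38² - 7008)) + 22969 = (137*(9 + 2*4 - 56) - 5056*(1444 - 7008)) + 22969 = (137*(9 + 8 - 56) - 5056*(-5564)) + 22969 = (137*(-39) + 28131584) + 22969 = (-5343 + 28131584) + 22969 = 28126241 + 22969 = 28149210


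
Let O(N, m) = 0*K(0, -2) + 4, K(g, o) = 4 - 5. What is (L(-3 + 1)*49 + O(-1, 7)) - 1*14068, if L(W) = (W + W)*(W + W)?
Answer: -13280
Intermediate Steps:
K(g, o) = -1
L(W) = 4*W² (L(W) = (2*W)*(2*W) = 4*W²)
O(N, m) = 4 (O(N, m) = 0*(-1) + 4 = 0 + 4 = 4)
(L(-3 + 1)*49 + O(-1, 7)) - 1*14068 = ((4*(-3 + 1)²)*49 + 4) - 1*14068 = ((4*(-2)²)*49 + 4) - 14068 = ((4*4)*49 + 4) - 14068 = (16*49 + 4) - 14068 = (784 + 4) - 14068 = 788 - 14068 = -13280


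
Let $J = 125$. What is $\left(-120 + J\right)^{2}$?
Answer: $25$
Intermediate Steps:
$\left(-120 + J\right)^{2} = \left(-120 + 125\right)^{2} = 5^{2} = 25$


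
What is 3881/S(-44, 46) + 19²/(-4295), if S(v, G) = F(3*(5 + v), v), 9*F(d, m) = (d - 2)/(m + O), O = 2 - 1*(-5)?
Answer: 5550699076/511105 ≈ 10860.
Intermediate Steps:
O = 7 (O = 2 + 5 = 7)
F(d, m) = (-2 + d)/(9*(7 + m)) (F(d, m) = ((d - 2)/(m + 7))/9 = ((-2 + d)/(7 + m))/9 = (-2 + d)/(9*(7 + m)))
S(v, G) = (13 + 3*v)/(9*(7 + v)) (S(v, G) = (-2 + 3*(5 + v))/(9*(7 + v)) = (-2 + (15 + 3*v))/(9*(7 + v)) = (13 + 3*v)/(9*(7 + v)))
3881/S(-44, 46) + 19²/(-4295) = 3881/(((13 + 3*(-44))/(9*(7 - 44)))) + 19²/(-4295) = 3881/(((⅑)*(13 - 132)/(-37))) + 361*(-1/4295) = 3881/(((⅑)*(-1/37)*(-119))) - 361/4295 = 3881/(119/333) - 361/4295 = 3881*(333/119) - 361/4295 = 1292373/119 - 361/4295 = 5550699076/511105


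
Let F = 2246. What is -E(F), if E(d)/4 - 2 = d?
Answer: -8992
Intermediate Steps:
E(d) = 8 + 4*d
-E(F) = -(8 + 4*2246) = -(8 + 8984) = -1*8992 = -8992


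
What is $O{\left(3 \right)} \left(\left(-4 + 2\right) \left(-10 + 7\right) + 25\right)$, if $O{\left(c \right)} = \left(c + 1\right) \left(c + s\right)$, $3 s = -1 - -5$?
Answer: $\frac{1612}{3} \approx 537.33$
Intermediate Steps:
$s = \frac{4}{3}$ ($s = \frac{-1 - -5}{3} = \frac{-1 + 5}{3} = \frac{1}{3} \cdot 4 = \frac{4}{3} \approx 1.3333$)
$O{\left(c \right)} = \left(1 + c\right) \left(\frac{4}{3} + c\right)$ ($O{\left(c \right)} = \left(c + 1\right) \left(c + \frac{4}{3}\right) = \left(1 + c\right) \left(\frac{4}{3} + c\right)$)
$O{\left(3 \right)} \left(\left(-4 + 2\right) \left(-10 + 7\right) + 25\right) = \left(\frac{4}{3} + 3^{2} + \frac{7}{3} \cdot 3\right) \left(\left(-4 + 2\right) \left(-10 + 7\right) + 25\right) = \left(\frac{4}{3} + 9 + 7\right) \left(\left(-2\right) \left(-3\right) + 25\right) = \frac{52 \left(6 + 25\right)}{3} = \frac{52}{3} \cdot 31 = \frac{1612}{3}$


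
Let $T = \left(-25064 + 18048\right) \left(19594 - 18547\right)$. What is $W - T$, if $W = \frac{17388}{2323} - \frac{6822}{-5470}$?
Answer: $\frac{2029156215891}{276235} \approx 7.3458 \cdot 10^{6}$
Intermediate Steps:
$W = \frac{2412171}{276235}$ ($W = 17388 \cdot \frac{1}{2323} - - \frac{3411}{2735} = \frac{756}{101} + \frac{3411}{2735} = \frac{2412171}{276235} \approx 8.7323$)
$T = -7345752$ ($T = \left(-7016\right) 1047 = -7345752$)
$W - T = \frac{2412171}{276235} - -7345752 = \frac{2412171}{276235} + 7345752 = \frac{2029156215891}{276235}$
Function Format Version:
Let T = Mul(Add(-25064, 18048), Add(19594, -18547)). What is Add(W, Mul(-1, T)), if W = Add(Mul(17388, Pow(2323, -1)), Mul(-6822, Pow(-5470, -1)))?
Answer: Rational(2029156215891, 276235) ≈ 7.3458e+6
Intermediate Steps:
W = Rational(2412171, 276235) (W = Add(Mul(17388, Rational(1, 2323)), Mul(-6822, Rational(-1, 5470))) = Add(Rational(756, 101), Rational(3411, 2735)) = Rational(2412171, 276235) ≈ 8.7323)
T = -7345752 (T = Mul(-7016, 1047) = -7345752)
Add(W, Mul(-1, T)) = Add(Rational(2412171, 276235), Mul(-1, -7345752)) = Add(Rational(2412171, 276235), 7345752) = Rational(2029156215891, 276235)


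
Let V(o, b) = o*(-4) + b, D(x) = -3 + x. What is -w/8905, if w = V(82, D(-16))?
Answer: 347/8905 ≈ 0.038967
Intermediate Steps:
V(o, b) = b - 4*o (V(o, b) = -4*o + b = b - 4*o)
w = -347 (w = (-3 - 16) - 4*82 = -19 - 328 = -347)
-w/8905 = -1*(-347)/8905 = 347*(1/8905) = 347/8905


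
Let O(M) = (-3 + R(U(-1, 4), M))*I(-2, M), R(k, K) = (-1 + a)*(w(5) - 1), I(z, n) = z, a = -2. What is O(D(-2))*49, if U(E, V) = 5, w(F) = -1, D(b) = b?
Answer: -294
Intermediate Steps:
R(k, K) = 6 (R(k, K) = (-1 - 2)*(-1 - 1) = -3*(-2) = 6)
O(M) = -6 (O(M) = (-3 + 6)*(-2) = 3*(-2) = -6)
O(D(-2))*49 = -6*49 = -294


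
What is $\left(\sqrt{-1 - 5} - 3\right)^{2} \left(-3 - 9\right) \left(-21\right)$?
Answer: $756 - 1512 i \sqrt{6} \approx 756.0 - 3703.6 i$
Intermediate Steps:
$\left(\sqrt{-1 - 5} - 3\right)^{2} \left(-3 - 9\right) \left(-21\right) = \left(\sqrt{-6} - 3\right)^{2} \left(-12\right) \left(-21\right) = \left(i \sqrt{6} - 3\right)^{2} \left(-12\right) \left(-21\right) = \left(-3 + i \sqrt{6}\right)^{2} \left(-12\right) \left(-21\right) = - 12 \left(-3 + i \sqrt{6}\right)^{2} \left(-21\right) = 252 \left(-3 + i \sqrt{6}\right)^{2}$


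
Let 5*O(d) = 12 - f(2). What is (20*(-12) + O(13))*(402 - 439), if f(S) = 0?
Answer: 43956/5 ≈ 8791.2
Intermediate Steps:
O(d) = 12/5 (O(d) = (12 - 1*0)/5 = (12 + 0)/5 = (⅕)*12 = 12/5)
(20*(-12) + O(13))*(402 - 439) = (20*(-12) + 12/5)*(402 - 439) = (-240 + 12/5)*(-37) = -1188/5*(-37) = 43956/5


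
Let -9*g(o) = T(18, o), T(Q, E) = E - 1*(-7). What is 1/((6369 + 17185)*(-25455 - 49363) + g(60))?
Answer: -9/15860368615 ≈ -5.6745e-10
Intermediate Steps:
T(Q, E) = 7 + E (T(Q, E) = E + 7 = 7 + E)
g(o) = -7/9 - o/9 (g(o) = -(7 + o)/9 = -7/9 - o/9)
1/((6369 + 17185)*(-25455 - 49363) + g(60)) = 1/((6369 + 17185)*(-25455 - 49363) + (-7/9 - ⅑*60)) = 1/(23554*(-74818) + (-7/9 - 20/3)) = 1/(-1762263172 - 67/9) = 1/(-15860368615/9) = -9/15860368615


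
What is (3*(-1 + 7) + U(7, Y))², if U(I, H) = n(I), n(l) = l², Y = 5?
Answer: 4489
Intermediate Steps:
U(I, H) = I²
(3*(-1 + 7) + U(7, Y))² = (3*(-1 + 7) + 7²)² = (3*6 + 49)² = (18 + 49)² = 67² = 4489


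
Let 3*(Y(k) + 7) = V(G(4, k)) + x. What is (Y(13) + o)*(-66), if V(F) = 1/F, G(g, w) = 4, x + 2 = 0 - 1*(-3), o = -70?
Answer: 10109/2 ≈ 5054.5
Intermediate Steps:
x = 1 (x = -2 + (0 - 1*(-3)) = -2 + (0 + 3) = -2 + 3 = 1)
Y(k) = -79/12 (Y(k) = -7 + (1/4 + 1)/3 = -7 + (1/3)*(5/4) = -7 + 5/12 = -79/12)
(Y(13) + o)*(-66) = (-79/12 - 70)*(-66) = -919/12*(-66) = 10109/2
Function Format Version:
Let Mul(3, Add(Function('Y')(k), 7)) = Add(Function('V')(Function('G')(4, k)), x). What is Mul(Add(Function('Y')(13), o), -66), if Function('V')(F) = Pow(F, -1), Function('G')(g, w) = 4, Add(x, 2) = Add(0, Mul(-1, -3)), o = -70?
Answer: Rational(10109, 2) ≈ 5054.5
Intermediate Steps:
x = 1 (x = Add(-2, Add(0, Mul(-1, -3))) = Add(-2, Add(0, 3)) = Add(-2, 3) = 1)
Function('Y')(k) = Rational(-79, 12) (Function('Y')(k) = Add(-7, Mul(Rational(1, 3), Add(Pow(4, -1), 1))) = Add(-7, Mul(Rational(1, 3), Add(Rational(1, 4), 1))) = Add(-7, Mul(Rational(1, 3), Rational(5, 4))) = Add(-7, Rational(5, 12)) = Rational(-79, 12))
Mul(Add(Function('Y')(13), o), -66) = Mul(Add(Rational(-79, 12), -70), -66) = Mul(Rational(-919, 12), -66) = Rational(10109, 2)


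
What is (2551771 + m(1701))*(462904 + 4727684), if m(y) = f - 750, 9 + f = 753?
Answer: 13245160787820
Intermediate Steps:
f = 744 (f = -9 + 753 = 744)
m(y) = -6 (m(y) = 744 - 750 = -6)
(2551771 + m(1701))*(462904 + 4727684) = (2551771 - 6)*(462904 + 4727684) = 2551765*5190588 = 13245160787820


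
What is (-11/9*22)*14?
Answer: -3388/9 ≈ -376.44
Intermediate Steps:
(-11/9*22)*14 = (-11*⅑*22)*14 = -11/9*22*14 = -242/9*14 = -3388/9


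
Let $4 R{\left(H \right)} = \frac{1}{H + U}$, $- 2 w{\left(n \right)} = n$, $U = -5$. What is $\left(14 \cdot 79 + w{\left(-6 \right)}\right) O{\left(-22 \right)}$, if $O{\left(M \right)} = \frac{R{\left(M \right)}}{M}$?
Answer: $\frac{1109}{2376} \approx 0.46675$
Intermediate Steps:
$w{\left(n \right)} = - \frac{n}{2}$
$R{\left(H \right)} = \frac{1}{4 \left(-5 + H\right)}$ ($R{\left(H \right)} = \frac{1}{4 \left(H - 5\right)} = \frac{1}{4 \left(-5 + H\right)}$)
$O{\left(M \right)} = \frac{1}{4 M \left(-5 + M\right)}$ ($O{\left(M \right)} = \frac{\frac{1}{4} \frac{1}{-5 + M}}{M} = \frac{1}{4 M \left(-5 + M\right)}$)
$\left(14 \cdot 79 + w{\left(-6 \right)}\right) O{\left(-22 \right)} = \left(14 \cdot 79 - -3\right) \frac{1}{4 \left(-22\right) \left(-5 - 22\right)} = \left(1106 + 3\right) \frac{1}{4} \left(- \frac{1}{22}\right) \frac{1}{-27} = 1109 \cdot \frac{1}{4} \left(- \frac{1}{22}\right) \left(- \frac{1}{27}\right) = 1109 \cdot \frac{1}{2376} = \frac{1109}{2376}$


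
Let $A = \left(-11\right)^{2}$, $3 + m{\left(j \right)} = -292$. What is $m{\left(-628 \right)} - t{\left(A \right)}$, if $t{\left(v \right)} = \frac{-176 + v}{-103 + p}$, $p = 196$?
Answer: $- \frac{27380}{93} \approx -294.41$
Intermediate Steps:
$m{\left(j \right)} = -295$ ($m{\left(j \right)} = -3 - 292 = -295$)
$A = 121$
$t{\left(v \right)} = - \frac{176}{93} + \frac{v}{93}$ ($t{\left(v \right)} = \frac{-176 + v}{-103 + 196} = \frac{-176 + v}{93} = \left(-176 + v\right) \frac{1}{93} = - \frac{176}{93} + \frac{v}{93}$)
$m{\left(-628 \right)} - t{\left(A \right)} = -295 - \left(- \frac{176}{93} + \frac{1}{93} \cdot 121\right) = -295 - \left(- \frac{176}{93} + \frac{121}{93}\right) = -295 - - \frac{55}{93} = -295 + \frac{55}{93} = - \frac{27380}{93}$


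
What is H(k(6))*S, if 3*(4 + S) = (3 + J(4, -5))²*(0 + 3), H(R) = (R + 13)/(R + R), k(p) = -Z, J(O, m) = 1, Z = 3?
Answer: -20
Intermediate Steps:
k(p) = -3 (k(p) = -1*3 = -3)
H(R) = (13 + R)/(2*R) (H(R) = (13 + R)/((2*R)) = (13 + R)*(1/(2*R)) = (13 + R)/(2*R))
S = 12 (S = -4 + ((3 + 1)²*(0 + 3))/3 = -4 + (4²*3)/3 = -4 + (16*3)/3 = -4 + (⅓)*48 = -4 + 16 = 12)
H(k(6))*S = ((½)*(13 - 3)/(-3))*12 = ((½)*(-⅓)*10)*12 = -5/3*12 = -20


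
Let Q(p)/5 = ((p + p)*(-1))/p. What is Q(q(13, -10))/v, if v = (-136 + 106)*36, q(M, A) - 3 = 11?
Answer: 1/108 ≈ 0.0092593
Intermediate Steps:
q(M, A) = 14 (q(M, A) = 3 + 11 = 14)
Q(p) = -10 (Q(p) = 5*(((p + p)*(-1))/p) = 5*(((2*p)*(-1))/p) = 5*((-2*p)/p) = 5*(-2) = -10)
v = -1080 (v = -30*36 = -1080)
Q(q(13, -10))/v = -10/(-1080) = -10*(-1/1080) = 1/108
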